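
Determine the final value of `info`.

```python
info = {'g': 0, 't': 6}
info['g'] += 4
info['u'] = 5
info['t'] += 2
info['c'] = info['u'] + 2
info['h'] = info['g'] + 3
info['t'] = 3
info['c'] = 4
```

{'g': 4, 't': 3, 'u': 5, 'c': 4, 'h': 7}

info['g'] = 0+4 = 4 → {'g': 4, 't': 6}
info['u'] = 5 → {'g': 4, 't': 6, 'u': 5}
info['t'] = 6+2 = 8 → {'g': 4, 't': 8, 'u': 5}
info['c'] = info['u']+2 = 7 → {'g': 4, 't': 8, 'u': 5, 'c': 7}
info['h'] = info['g']+3 = 7 → {'g': 4, 't': 8, 'u': 5, 'c': 7, 'h': 7}
info['t'] = 3 → {'g': 4, 't': 3, 'u': 5, 'c': 7, 'h': 7}
info['c'] = 4 → {'g': 4, 't': 3, 'u': 5, 'c': 4, 'h': 7}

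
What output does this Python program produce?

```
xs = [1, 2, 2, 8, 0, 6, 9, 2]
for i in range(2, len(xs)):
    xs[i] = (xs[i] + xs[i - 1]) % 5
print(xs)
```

[1, 2, 4, 2, 2, 3, 2, 4]

i=2: xs[2] = (2+2)%5 = 4 → [1, 2, 4, 8, 0, 6, 9, 2]
i=3: xs[3] = (8+4)%5 = 2 → [1, 2, 4, 2, 0, 6, 9, 2]
i=4: xs[4] = (0+2)%5 = 2 → [1, 2, 4, 2, 2, 6, 9, 2]
i=5: xs[5] = (6+2)%5 = 3 → [1, 2, 4, 2, 2, 3, 9, 2]
i=6: xs[6] = (9+3)%5 = 2 → [1, 2, 4, 2, 2, 3, 2, 2]
i=7: xs[7] = (2+2)%5 = 4 → [1, 2, 4, 2, 2, 3, 2, 4]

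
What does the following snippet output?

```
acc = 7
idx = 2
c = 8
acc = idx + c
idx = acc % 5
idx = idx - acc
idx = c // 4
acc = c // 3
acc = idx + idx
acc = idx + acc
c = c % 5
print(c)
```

3

acc = 2+8 = 10
idx = 10%5 = 0
idx = 0-10 = -10
idx = 8//4 = 2
acc = 8//3 = 2
acc = 2+2 = 4
acc = 2+4 = 6
c = 8%5 = 3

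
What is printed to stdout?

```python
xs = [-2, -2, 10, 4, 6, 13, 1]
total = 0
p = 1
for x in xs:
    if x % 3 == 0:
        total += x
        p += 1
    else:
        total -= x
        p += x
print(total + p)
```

x=-2: not %3==0, total = 0-(-2) = 2; p=-1
x=-2: not %3==0, total = 2-(-2) = 4; p=-3
x=10: not %3==0, total = 4-10 = -6; p=7
x=4: not %3==0, total = (-6)-4 = -10; p=11
x=6: %3==0, total = (-10)+6 = -4; p=12
x=13: not %3==0, total = (-4)-13 = -17; p=25
x=1: not %3==0, total = (-17)-1 = -18; p=26
total+p = (-18)+26 = 8

8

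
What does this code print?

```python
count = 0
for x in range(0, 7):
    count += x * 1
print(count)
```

x=0: count = 0+0*1 = 0
x=1: count = 0+1*1 = 1
x=2: count = 1+2*1 = 3
x=3: count = 3+3*1 = 6
x=4: count = 6+4*1 = 10
x=5: count = 10+5*1 = 15
x=6: count = 15+6*1 = 21

21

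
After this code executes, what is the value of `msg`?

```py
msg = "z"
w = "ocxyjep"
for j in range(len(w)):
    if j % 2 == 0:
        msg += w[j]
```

j=0: add 'o' → 'zo'
j=1: skip
j=2: add 'x' → 'zox'
j=3: skip
j=4: add 'j' → 'zoxj'
j=5: skip
j=6: add 'p' → 'zoxjp'

'zoxjp'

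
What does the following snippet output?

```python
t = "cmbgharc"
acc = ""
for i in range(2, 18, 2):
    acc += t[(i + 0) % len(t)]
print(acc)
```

bhrcbhrc

i=2: add t[2]='b' → 'b'
i=4: add t[4]='h' → 'bh'
i=6: add t[6]='r' → 'bhr'
i=8: add t[0]='c' → 'bhrc'
i=10: add t[2]='b' → 'bhrcb'
i=12: add t[4]='h' → 'bhrcbh'
i=14: add t[6]='r' → 'bhrcbhr'
i=16: add t[0]='c' → 'bhrcbhrc'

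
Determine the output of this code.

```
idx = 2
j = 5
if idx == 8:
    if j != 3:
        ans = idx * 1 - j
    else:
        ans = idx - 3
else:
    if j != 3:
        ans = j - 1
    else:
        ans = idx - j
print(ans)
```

idx=2, j=5
idx == 8 is False; j != 3 is True
→ ans = j - 1 = 4

4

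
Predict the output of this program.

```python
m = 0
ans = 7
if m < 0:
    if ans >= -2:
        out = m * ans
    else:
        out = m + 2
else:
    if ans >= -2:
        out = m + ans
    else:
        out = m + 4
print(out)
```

m=0, ans=7
m < 0 is False; ans >= -2 is True
→ out = m + ans = 7

7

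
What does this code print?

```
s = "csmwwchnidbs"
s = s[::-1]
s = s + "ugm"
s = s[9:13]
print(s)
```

reverse → 'sbdinhcwwmsc'
+ 'ugm' → 'sbdinhcwwmscugm'
slice [9:13] → 'mscu'

mscu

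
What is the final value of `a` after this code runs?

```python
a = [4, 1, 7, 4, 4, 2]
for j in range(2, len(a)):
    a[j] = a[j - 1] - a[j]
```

[4, 1, -6, -10, -14, -16]

j=2: a[2] = 1-7 = -6 → [4, 1, -6, 4, 4, 2]
j=3: a[3] = (-6)-4 = -10 → [4, 1, -6, -10, 4, 2]
j=4: a[4] = (-10)-4 = -14 → [4, 1, -6, -10, -14, 2]
j=5: a[5] = (-14)-2 = -16 → [4, 1, -6, -10, -14, -16]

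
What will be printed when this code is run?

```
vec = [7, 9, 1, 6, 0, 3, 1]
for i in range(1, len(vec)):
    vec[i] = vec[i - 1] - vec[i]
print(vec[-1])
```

i=1: vec[1] = 7-9 = -2 → [7, -2, 1, 6, 0, 3, 1]
i=2: vec[2] = (-2)-1 = -3 → [7, -2, -3, 6, 0, 3, 1]
i=3: vec[3] = (-3)-6 = -9 → [7, -2, -3, -9, 0, 3, 1]
i=4: vec[4] = (-9)-0 = -9 → [7, -2, -3, -9, -9, 3, 1]
i=5: vec[5] = (-9)-3 = -12 → [7, -2, -3, -9, -9, -12, 1]
i=6: vec[6] = (-12)-1 = -13 → [7, -2, -3, -9, -9, -12, -13]

-13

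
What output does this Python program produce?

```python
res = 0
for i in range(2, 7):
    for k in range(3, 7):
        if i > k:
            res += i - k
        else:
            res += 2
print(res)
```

38

i=2,k=3: not 2>3, res = 0+2 = 2
i=2,k=4: not 2>4, res = 2+2 = 4
i=2,k=5: not 2>5, res = 4+2 = 6
i=2,k=6: not 2>6, res = 6+2 = 8
i=3,k=3: not 3>3, res = 8+2 = 10
i=3,k=4: not 3>4, res = 10+2 = 12
i=3,k=5: not 3>5, res = 12+2 = 14
i=3,k=6: not 3>6, res = 14+2 = 16
i=4,k=3: 4>3, res = 16+1 = 17
i=4,k=4: not 4>4, res = 17+2 = 19
i=4,k=5: not 4>5, res = 19+2 = 21
i=4,k=6: not 4>6, res = 21+2 = 23
i=5,k=3: 5>3, res = 23+2 = 25
i=5,k=4: 5>4, res = 25+1 = 26
i=5,k=5: not 5>5, res = 26+2 = 28
i=5,k=6: not 5>6, res = 28+2 = 30
i=6,k=3: 6>3, res = 30+3 = 33
i=6,k=4: 6>4, res = 33+2 = 35
i=6,k=5: 6>5, res = 35+1 = 36
i=6,k=6: not 6>6, res = 36+2 = 38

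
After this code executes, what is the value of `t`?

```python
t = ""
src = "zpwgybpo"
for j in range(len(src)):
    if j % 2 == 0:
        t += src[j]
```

'zwyp'

j=0: add 'z' → 'z'
j=1: skip
j=2: add 'w' → 'zw'
j=3: skip
j=4: add 'y' → 'zwy'
j=5: skip
j=6: add 'p' → 'zwyp'
j=7: skip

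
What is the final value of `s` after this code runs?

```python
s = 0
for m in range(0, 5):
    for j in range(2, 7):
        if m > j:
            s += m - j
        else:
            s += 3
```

70

m=0,j=2: not 0>2, s = 0+3 = 3
m=0,j=3: not 0>3, s = 3+3 = 6
m=0,j=4: not 0>4, s = 6+3 = 9
m=0,j=5: not 0>5, s = 9+3 = 12
m=0,j=6: not 0>6, s = 12+3 = 15
m=1,j=2: not 1>2, s = 15+3 = 18
m=1,j=3: not 1>3, s = 18+3 = 21
m=1,j=4: not 1>4, s = 21+3 = 24
m=1,j=5: not 1>5, s = 24+3 = 27
m=1,j=6: not 1>6, s = 27+3 = 30
m=2,j=2: not 2>2, s = 30+3 = 33
m=2,j=3: not 2>3, s = 33+3 = 36
m=2,j=4: not 2>4, s = 36+3 = 39
m=2,j=5: not 2>5, s = 39+3 = 42
m=2,j=6: not 2>6, s = 42+3 = 45
m=3,j=2: 3>2, s = 45+1 = 46
m=3,j=3: not 3>3, s = 46+3 = 49
m=3,j=4: not 3>4, s = 49+3 = 52
m=3,j=5: not 3>5, s = 52+3 = 55
m=3,j=6: not 3>6, s = 55+3 = 58
m=4,j=2: 4>2, s = 58+2 = 60
m=4,j=3: 4>3, s = 60+1 = 61
m=4,j=4: not 4>4, s = 61+3 = 64
m=4,j=5: not 4>5, s = 64+3 = 67
m=4,j=6: not 4>6, s = 67+3 = 70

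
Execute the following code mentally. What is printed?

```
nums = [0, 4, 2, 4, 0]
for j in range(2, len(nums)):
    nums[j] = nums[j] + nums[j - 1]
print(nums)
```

j=2: nums[2] = 2+4 = 6 → [0, 4, 6, 4, 0]
j=3: nums[3] = 4+6 = 10 → [0, 4, 6, 10, 0]
j=4: nums[4] = 0+10 = 10 → [0, 4, 6, 10, 10]

[0, 4, 6, 10, 10]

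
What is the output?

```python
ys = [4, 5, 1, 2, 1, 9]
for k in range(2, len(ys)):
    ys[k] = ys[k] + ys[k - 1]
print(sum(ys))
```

k=2: ys[2] = 1+5 = 6 → [4, 5, 6, 2, 1, 9]
k=3: ys[3] = 2+6 = 8 → [4, 5, 6, 8, 1, 9]
k=4: ys[4] = 1+8 = 9 → [4, 5, 6, 8, 9, 9]
k=5: ys[5] = 9+9 = 18 → [4, 5, 6, 8, 9, 18]
sum = 50

50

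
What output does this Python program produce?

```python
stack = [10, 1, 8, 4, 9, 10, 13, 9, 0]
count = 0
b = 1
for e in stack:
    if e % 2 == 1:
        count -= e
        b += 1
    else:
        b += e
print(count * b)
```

-1184

e=10: not odd; b=11
e=1: odd, count = 0-1 = -1; b=12
e=8: not odd; b=20
e=4: not odd; b=24
e=9: odd, count = (-1)-9 = -10; b=25
e=10: not odd; b=35
e=13: odd, count = (-10)-13 = -23; b=36
e=9: odd, count = (-23)-9 = -32; b=37
e=0: not odd; b=37
count*b = (-32)*37 = -1184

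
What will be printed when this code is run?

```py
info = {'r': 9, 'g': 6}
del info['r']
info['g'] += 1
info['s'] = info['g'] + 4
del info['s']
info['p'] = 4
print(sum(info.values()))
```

del 'r' → {'g': 6}
info['g'] = 6+1 = 7 → {'g': 7}
info['s'] = info['g']+4 = 11 → {'g': 7, 's': 11}
del 's' → {'g': 7}
info['p'] = 4 → {'g': 7, 'p': 4}
sum of values = 11

11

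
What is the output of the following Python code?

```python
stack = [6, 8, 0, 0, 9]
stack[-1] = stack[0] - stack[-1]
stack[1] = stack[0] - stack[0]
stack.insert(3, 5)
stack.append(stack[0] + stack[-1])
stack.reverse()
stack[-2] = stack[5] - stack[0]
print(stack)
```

stack[-1] = stack[0]-stack[-1] = 6-9 = -3 → [6, 8, 0, 0, -3]
stack[1] = stack[0]-stack[0] = 6-6 = 0 → [6, 0, 0, 0, -3]
insert 5 at 3 → [6, 0, 0, 5, 0, -3]
append stack[0]+stack[-1] = 6+(-3) = 3 → [6, 0, 0, 5, 0, -3, 3]
reverse → [3, -3, 0, 5, 0, 0, 6]
stack[-2] = stack[5]-stack[0] = 0-3 = -3 → [3, -3, 0, 5, 0, -3, 6]

[3, -3, 0, 5, 0, -3, 6]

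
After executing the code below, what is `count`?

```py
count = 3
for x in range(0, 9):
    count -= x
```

-33

x=0: count = 3-0 = 3
x=1: count = 3-1 = 2
x=2: count = 2-2 = 0
x=3: count = 0-3 = -3
x=4: count = (-3)-4 = -7
x=5: count = (-7)-5 = -12
x=6: count = (-12)-6 = -18
x=7: count = (-18)-7 = -25
x=8: count = (-25)-8 = -33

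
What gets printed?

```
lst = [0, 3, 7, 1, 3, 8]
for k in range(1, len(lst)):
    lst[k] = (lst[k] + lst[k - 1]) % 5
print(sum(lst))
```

k=1: lst[1] = (3+0)%5 = 3 → [0, 3, 7, 1, 3, 8]
k=2: lst[2] = (7+3)%5 = 0 → [0, 3, 0, 1, 3, 8]
k=3: lst[3] = (1+0)%5 = 1 → [0, 3, 0, 1, 3, 8]
k=4: lst[4] = (3+1)%5 = 4 → [0, 3, 0, 1, 4, 8]
k=5: lst[5] = (8+4)%5 = 2 → [0, 3, 0, 1, 4, 2]
sum = 10

10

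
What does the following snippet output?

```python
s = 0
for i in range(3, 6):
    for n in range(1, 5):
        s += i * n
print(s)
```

120

i=3,n=1: s = 0+3 = 3
i=3,n=2: s = 3+6 = 9
i=3,n=3: s = 9+9 = 18
i=3,n=4: s = 18+12 = 30
i=4,n=1: s = 30+4 = 34
i=4,n=2: s = 34+8 = 42
i=4,n=3: s = 42+12 = 54
i=4,n=4: s = 54+16 = 70
i=5,n=1: s = 70+5 = 75
i=5,n=2: s = 75+10 = 85
i=5,n=3: s = 85+15 = 100
i=5,n=4: s = 100+20 = 120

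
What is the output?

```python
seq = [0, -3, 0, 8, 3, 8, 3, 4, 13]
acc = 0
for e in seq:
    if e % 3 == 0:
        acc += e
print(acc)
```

e=0: %3==0, acc = 0+0 = 0
e=-3: %3==0, acc = 0+(-3) = -3
e=0: %3==0, acc = (-3)+0 = -3
e=8: not %3==0
e=3: %3==0, acc = (-3)+3 = 0
e=8: not %3==0
e=3: %3==0, acc = 0+3 = 3
e=4: not %3==0
e=13: not %3==0

3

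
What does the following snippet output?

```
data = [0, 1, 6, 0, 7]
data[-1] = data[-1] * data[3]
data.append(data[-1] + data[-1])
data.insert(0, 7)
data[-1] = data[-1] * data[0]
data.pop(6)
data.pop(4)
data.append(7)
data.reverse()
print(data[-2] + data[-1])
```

data[-1] = data[-1]*data[3] = 7*0 = 0 → [0, 1, 6, 0, 0]
append data[-1]+data[-1] = 0+0 = 0 → [0, 1, 6, 0, 0, 0]
insert 7 at 0 → [7, 0, 1, 6, 0, 0, 0]
data[-1] = data[-1]*data[0] = 0*7 = 0 → [7, 0, 1, 6, 0, 0, 0]
pop(6) removes 0 → [7, 0, 1, 6, 0, 0]
pop(4) removes 0 → [7, 0, 1, 6, 0]
append 7 → [7, 0, 1, 6, 0, 7]
reverse → [7, 0, 6, 1, 0, 7]
data[-2]+data[-1] = 0+7 = 7

7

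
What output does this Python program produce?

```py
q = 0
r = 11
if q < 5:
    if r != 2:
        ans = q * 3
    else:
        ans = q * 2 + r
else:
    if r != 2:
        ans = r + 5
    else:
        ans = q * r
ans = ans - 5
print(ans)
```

-5

q=0, r=11
q < 5 is True; r != 2 is True
→ ans = q * 3 = 0
ans = 0-5 = -5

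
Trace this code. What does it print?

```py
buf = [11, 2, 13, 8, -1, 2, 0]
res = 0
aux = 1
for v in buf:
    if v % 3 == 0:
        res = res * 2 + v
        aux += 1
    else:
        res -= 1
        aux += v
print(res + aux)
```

v=11: not %3==0, res = 0-1 = -1; aux=12
v=2: not %3==0, res = (-1)-1 = -2; aux=14
v=13: not %3==0, res = (-2)-1 = -3; aux=27
v=8: not %3==0, res = (-3)-1 = -4; aux=35
v=-1: not %3==0, res = (-4)-1 = -5; aux=34
v=2: not %3==0, res = (-5)-1 = -6; aux=36
v=0: %3==0, res = (-6)*2+0 = -12; aux=37
res+aux = (-12)+37 = 25

25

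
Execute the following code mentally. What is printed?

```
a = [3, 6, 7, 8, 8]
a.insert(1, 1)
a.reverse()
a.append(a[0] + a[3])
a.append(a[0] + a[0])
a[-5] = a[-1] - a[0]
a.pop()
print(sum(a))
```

insert 1 at 1 → [3, 1, 6, 7, 8, 8]
reverse → [8, 8, 7, 6, 1, 3]
append a[0]+a[3] = 8+6 = 14 → [8, 8, 7, 6, 1, 3, 14]
append a[0]+a[0] = 8+8 = 16 → [8, 8, 7, 6, 1, 3, 14, 16]
a[-5] = a[-1]-a[0] = 16-8 = 8 → [8, 8, 7, 8, 1, 3, 14, 16]
pop() removes 16 → [8, 8, 7, 8, 1, 3, 14]
sum = 49

49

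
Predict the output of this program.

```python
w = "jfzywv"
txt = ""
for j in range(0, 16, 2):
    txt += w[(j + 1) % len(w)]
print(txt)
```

j=0: add w[1]='f' → 'f'
j=2: add w[3]='y' → 'fy'
j=4: add w[5]='v' → 'fyv'
j=6: add w[1]='f' → 'fyvf'
j=8: add w[3]='y' → 'fyvfy'
j=10: add w[5]='v' → 'fyvfyv'
j=12: add w[1]='f' → 'fyvfyvf'
j=14: add w[3]='y' → 'fyvfyvfy'

fyvfyvfy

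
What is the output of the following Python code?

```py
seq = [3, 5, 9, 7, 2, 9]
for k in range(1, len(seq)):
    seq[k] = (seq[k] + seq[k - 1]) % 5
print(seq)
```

[3, 3, 2, 4, 1, 0]

k=1: seq[1] = (5+3)%5 = 3 → [3, 3, 9, 7, 2, 9]
k=2: seq[2] = (9+3)%5 = 2 → [3, 3, 2, 7, 2, 9]
k=3: seq[3] = (7+2)%5 = 4 → [3, 3, 2, 4, 2, 9]
k=4: seq[4] = (2+4)%5 = 1 → [3, 3, 2, 4, 1, 9]
k=5: seq[5] = (9+1)%5 = 0 → [3, 3, 2, 4, 1, 0]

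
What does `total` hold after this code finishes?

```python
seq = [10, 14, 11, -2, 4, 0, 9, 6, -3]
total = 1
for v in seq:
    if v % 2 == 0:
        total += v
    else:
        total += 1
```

36

v=10: even, total = 1+10 = 11
v=14: even, total = 11+14 = 25
v=11: not even, total = 25+1 = 26
v=-2: even, total = 26+(-2) = 24
v=4: even, total = 24+4 = 28
v=0: even, total = 28+0 = 28
v=9: not even, total = 28+1 = 29
v=6: even, total = 29+6 = 35
v=-3: not even, total = 35+1 = 36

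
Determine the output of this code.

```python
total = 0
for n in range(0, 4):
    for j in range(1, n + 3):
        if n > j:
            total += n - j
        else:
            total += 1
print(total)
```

n=0,j=1: not 0>1, total = 0+1 = 1
n=0,j=2: not 0>2, total = 1+1 = 2
n=1,j=1: not 1>1, total = 2+1 = 3
n=1,j=2: not 1>2, total = 3+1 = 4
n=1,j=3: not 1>3, total = 4+1 = 5
n=2,j=1: 2>1, total = 5+1 = 6
n=2,j=2: not 2>2, total = 6+1 = 7
n=2,j=3: not 2>3, total = 7+1 = 8
n=2,j=4: not 2>4, total = 8+1 = 9
n=3,j=1: 3>1, total = 9+2 = 11
n=3,j=2: 3>2, total = 11+1 = 12
n=3,j=3: not 3>3, total = 12+1 = 13
n=3,j=4: not 3>4, total = 13+1 = 14
n=3,j=5: not 3>5, total = 14+1 = 15

15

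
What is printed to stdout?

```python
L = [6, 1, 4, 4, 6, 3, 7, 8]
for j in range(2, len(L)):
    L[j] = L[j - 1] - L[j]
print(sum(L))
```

j=2: L[2] = 1-4 = -3 → [6, 1, -3, 4, 6, 3, 7, 8]
j=3: L[3] = (-3)-4 = -7 → [6, 1, -3, -7, 6, 3, 7, 8]
j=4: L[4] = (-7)-6 = -13 → [6, 1, -3, -7, -13, 3, 7, 8]
j=5: L[5] = (-13)-3 = -16 → [6, 1, -3, -7, -13, -16, 7, 8]
j=6: L[6] = (-16)-7 = -23 → [6, 1, -3, -7, -13, -16, -23, 8]
j=7: L[7] = (-23)-8 = -31 → [6, 1, -3, -7, -13, -16, -23, -31]
sum = -86

-86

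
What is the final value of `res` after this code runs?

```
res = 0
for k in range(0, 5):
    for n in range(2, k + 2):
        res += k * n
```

95

k=1,n=2: res = 0+2 = 2
k=2,n=2: res = 2+4 = 6
k=2,n=3: res = 6+6 = 12
k=3,n=2: res = 12+6 = 18
k=3,n=3: res = 18+9 = 27
k=3,n=4: res = 27+12 = 39
k=4,n=2: res = 39+8 = 47
k=4,n=3: res = 47+12 = 59
k=4,n=4: res = 59+16 = 75
k=4,n=5: res = 75+20 = 95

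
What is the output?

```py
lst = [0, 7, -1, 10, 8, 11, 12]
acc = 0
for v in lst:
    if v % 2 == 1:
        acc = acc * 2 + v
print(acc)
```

v=0: not odd
v=7: odd, acc = 0*2+7 = 7
v=-1: odd, acc = 7*2+(-1) = 13
v=10: not odd
v=8: not odd
v=11: odd, acc = 13*2+11 = 37
v=12: not odd

37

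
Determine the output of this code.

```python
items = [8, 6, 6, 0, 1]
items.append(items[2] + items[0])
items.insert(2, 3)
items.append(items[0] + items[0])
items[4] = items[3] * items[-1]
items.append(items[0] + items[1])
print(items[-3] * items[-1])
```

196

append items[2]+items[0] = 6+8 = 14 → [8, 6, 6, 0, 1, 14]
insert 3 at 2 → [8, 6, 3, 6, 0, 1, 14]
append items[0]+items[0] = 8+8 = 16 → [8, 6, 3, 6, 0, 1, 14, 16]
items[4] = items[3]*items[-1] = 6*16 = 96 → [8, 6, 3, 6, 96, 1, 14, 16]
append items[0]+items[1] = 8+6 = 14 → [8, 6, 3, 6, 96, 1, 14, 16, 14]
items[-3]*items[-1] = 14*14 = 196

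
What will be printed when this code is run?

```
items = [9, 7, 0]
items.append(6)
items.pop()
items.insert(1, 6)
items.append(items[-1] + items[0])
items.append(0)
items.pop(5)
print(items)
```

[9, 6, 7, 0, 9]

append 6 → [9, 7, 0, 6]
pop() removes 6 → [9, 7, 0]
insert 6 at 1 → [9, 6, 7, 0]
append items[-1]+items[0] = 0+9 = 9 → [9, 6, 7, 0, 9]
append 0 → [9, 6, 7, 0, 9, 0]
pop(5) removes 0 → [9, 6, 7, 0, 9]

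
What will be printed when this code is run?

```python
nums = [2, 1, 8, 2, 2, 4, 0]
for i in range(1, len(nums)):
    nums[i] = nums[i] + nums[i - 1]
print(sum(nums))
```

82

i=1: nums[1] = 1+2 = 3 → [2, 3, 8, 2, 2, 4, 0]
i=2: nums[2] = 8+3 = 11 → [2, 3, 11, 2, 2, 4, 0]
i=3: nums[3] = 2+11 = 13 → [2, 3, 11, 13, 2, 4, 0]
i=4: nums[4] = 2+13 = 15 → [2, 3, 11, 13, 15, 4, 0]
i=5: nums[5] = 4+15 = 19 → [2, 3, 11, 13, 15, 19, 0]
i=6: nums[6] = 0+19 = 19 → [2, 3, 11, 13, 15, 19, 19]
sum = 82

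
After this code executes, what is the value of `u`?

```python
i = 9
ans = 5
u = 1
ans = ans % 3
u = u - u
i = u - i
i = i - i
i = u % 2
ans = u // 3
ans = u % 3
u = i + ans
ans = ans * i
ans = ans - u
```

ans = 5%3 = 2
u = 1-1 = 0
i = 0-9 = -9
i = (-9)-(-9) = 0
i = 0%2 = 0
ans = 0//3 = 0
ans = 0%3 = 0
u = 0+0 = 0
ans = 0*0 = 0
ans = 0-0 = 0

0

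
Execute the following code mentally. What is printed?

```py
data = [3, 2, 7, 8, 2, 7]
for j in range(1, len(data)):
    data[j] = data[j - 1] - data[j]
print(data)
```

[3, 1, -6, -14, -16, -23]

j=1: data[1] = 3-2 = 1 → [3, 1, 7, 8, 2, 7]
j=2: data[2] = 1-7 = -6 → [3, 1, -6, 8, 2, 7]
j=3: data[3] = (-6)-8 = -14 → [3, 1, -6, -14, 2, 7]
j=4: data[4] = (-14)-2 = -16 → [3, 1, -6, -14, -16, 7]
j=5: data[5] = (-16)-7 = -23 → [3, 1, -6, -14, -16, -23]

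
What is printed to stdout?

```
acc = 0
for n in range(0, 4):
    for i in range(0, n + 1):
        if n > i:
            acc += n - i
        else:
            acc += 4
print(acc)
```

n=0,i=0: not 0>0, acc = 0+4 = 4
n=1,i=0: 1>0, acc = 4+1 = 5
n=1,i=1: not 1>1, acc = 5+4 = 9
n=2,i=0: 2>0, acc = 9+2 = 11
n=2,i=1: 2>1, acc = 11+1 = 12
n=2,i=2: not 2>2, acc = 12+4 = 16
n=3,i=0: 3>0, acc = 16+3 = 19
n=3,i=1: 3>1, acc = 19+2 = 21
n=3,i=2: 3>2, acc = 21+1 = 22
n=3,i=3: not 3>3, acc = 22+4 = 26

26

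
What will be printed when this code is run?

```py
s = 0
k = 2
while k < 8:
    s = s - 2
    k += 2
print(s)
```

k=2: s = 0-2 = -2
k=4: s = (-2)-2 = -4
k=6: s = (-4)-2 = -6

-6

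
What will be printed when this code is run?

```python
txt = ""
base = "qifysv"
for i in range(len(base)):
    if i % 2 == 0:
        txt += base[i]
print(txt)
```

qfs

i=0: add 'q' → 'q'
i=1: skip
i=2: add 'f' → 'qf'
i=3: skip
i=4: add 's' → 'qfs'
i=5: skip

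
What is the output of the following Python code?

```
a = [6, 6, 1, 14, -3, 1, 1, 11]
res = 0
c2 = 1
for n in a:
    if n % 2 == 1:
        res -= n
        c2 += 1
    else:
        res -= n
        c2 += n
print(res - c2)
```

-69

n=6: not odd, res = 0-6 = -6; c2=7
n=6: not odd, res = (-6)-6 = -12; c2=13
n=1: odd, res = (-12)-1 = -13; c2=14
n=14: not odd, res = (-13)-14 = -27; c2=28
n=-3: odd, res = (-27)-(-3) = -24; c2=29
n=1: odd, res = (-24)-1 = -25; c2=30
n=1: odd, res = (-25)-1 = -26; c2=31
n=11: odd, res = (-26)-11 = -37; c2=32
res-c2 = (-37)-32 = -69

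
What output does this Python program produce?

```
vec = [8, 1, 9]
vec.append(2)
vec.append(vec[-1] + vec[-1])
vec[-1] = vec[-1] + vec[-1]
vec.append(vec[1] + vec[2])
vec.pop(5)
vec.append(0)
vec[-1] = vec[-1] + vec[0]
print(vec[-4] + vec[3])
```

11

append 2 → [8, 1, 9, 2]
append vec[-1]+vec[-1] = 2+2 = 4 → [8, 1, 9, 2, 4]
vec[-1] = vec[-1]+vec[-1] = 4+4 = 8 → [8, 1, 9, 2, 8]
append vec[1]+vec[2] = 1+9 = 10 → [8, 1, 9, 2, 8, 10]
pop(5) removes 10 → [8, 1, 9, 2, 8]
append 0 → [8, 1, 9, 2, 8, 0]
vec[-1] = vec[-1]+vec[0] = 0+8 = 8 → [8, 1, 9, 2, 8, 8]
vec[-4]+vec[3] = 9+2 = 11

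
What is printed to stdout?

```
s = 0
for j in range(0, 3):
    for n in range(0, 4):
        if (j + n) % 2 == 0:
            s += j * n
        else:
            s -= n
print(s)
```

j=0,n=0: even sum, s = 0+0 = 0
j=0,n=1: odd sum, s = 0-1 = -1
j=0,n=2: even sum, s = (-1)+0 = -1
j=0,n=3: odd sum, s = (-1)-3 = -4
j=1,n=0: odd sum, s = (-4)-0 = -4
j=1,n=1: even sum, s = (-4)+1 = -3
j=1,n=2: odd sum, s = (-3)-2 = -5
j=1,n=3: even sum, s = (-5)+3 = -2
j=2,n=0: even sum, s = (-2)+0 = -2
j=2,n=1: odd sum, s = (-2)-1 = -3
j=2,n=2: even sum, s = (-3)+4 = 1
j=2,n=3: odd sum, s = 1-3 = -2

-2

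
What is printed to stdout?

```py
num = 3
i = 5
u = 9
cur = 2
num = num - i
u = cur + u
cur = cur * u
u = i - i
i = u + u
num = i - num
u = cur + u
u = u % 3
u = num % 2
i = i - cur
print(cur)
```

22

num = 3-5 = -2
u = 2+9 = 11
cur = 2*11 = 22
u = 5-5 = 0
i = 0+0 = 0
num = 0-(-2) = 2
u = 22+0 = 22
u = 22%3 = 1
u = 2%2 = 0
i = 0-22 = -22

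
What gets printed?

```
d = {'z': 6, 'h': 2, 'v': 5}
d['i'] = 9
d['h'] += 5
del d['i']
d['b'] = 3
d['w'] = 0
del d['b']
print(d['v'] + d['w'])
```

d['i'] = 9 → {'z': 6, 'h': 2, 'v': 5, 'i': 9}
d['h'] = 2+5 = 7 → {'z': 6, 'h': 7, 'v': 5, 'i': 9}
del 'i' → {'z': 6, 'h': 7, 'v': 5}
d['b'] = 3 → {'z': 6, 'h': 7, 'v': 5, 'b': 3}
d['w'] = 0 → {'z': 6, 'h': 7, 'v': 5, 'b': 3, 'w': 0}
del 'b' → {'z': 6, 'h': 7, 'v': 5, 'w': 0}
d['v']+d['w'] = 5+0 = 5

5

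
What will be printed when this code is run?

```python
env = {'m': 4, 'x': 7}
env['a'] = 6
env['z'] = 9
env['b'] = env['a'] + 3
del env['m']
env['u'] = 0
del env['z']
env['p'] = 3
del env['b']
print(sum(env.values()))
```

env['a'] = 6 → {'m': 4, 'x': 7, 'a': 6}
env['z'] = 9 → {'m': 4, 'x': 7, 'a': 6, 'z': 9}
env['b'] = env['a']+3 = 9 → {'m': 4, 'x': 7, 'a': 6, 'z': 9, 'b': 9}
del 'm' → {'x': 7, 'a': 6, 'z': 9, 'b': 9}
env['u'] = 0 → {'x': 7, 'a': 6, 'z': 9, 'b': 9, 'u': 0}
del 'z' → {'x': 7, 'a': 6, 'b': 9, 'u': 0}
env['p'] = 3 → {'x': 7, 'a': 6, 'b': 9, 'u': 0, 'p': 3}
del 'b' → {'x': 7, 'a': 6, 'u': 0, 'p': 3}
sum of values = 16

16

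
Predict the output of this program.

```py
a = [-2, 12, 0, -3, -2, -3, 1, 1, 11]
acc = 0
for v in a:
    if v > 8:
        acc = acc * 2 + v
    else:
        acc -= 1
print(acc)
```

19

v=-2: not >8, acc = 0-1 = -1
v=12: >8, acc = (-1)*2+12 = 10
v=0: not >8, acc = 10-1 = 9
v=-3: not >8, acc = 9-1 = 8
v=-2: not >8, acc = 8-1 = 7
v=-3: not >8, acc = 7-1 = 6
v=1: not >8, acc = 6-1 = 5
v=1: not >8, acc = 5-1 = 4
v=11: >8, acc = 4*2+11 = 19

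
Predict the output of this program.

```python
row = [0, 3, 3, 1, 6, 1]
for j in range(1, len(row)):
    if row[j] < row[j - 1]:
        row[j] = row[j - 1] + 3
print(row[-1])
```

j=1: 3>=0, unchanged → [0, 3, 3, 1, 6, 1]
j=2: 3>=3, unchanged → [0, 3, 3, 1, 6, 1]
j=3: 1<3, row[3] = 3+3 = 6 → [0, 3, 3, 6, 6, 1]
j=4: 6>=6, unchanged → [0, 3, 3, 6, 6, 1]
j=5: 1<6, row[5] = 6+3 = 9 → [0, 3, 3, 6, 6, 9]

9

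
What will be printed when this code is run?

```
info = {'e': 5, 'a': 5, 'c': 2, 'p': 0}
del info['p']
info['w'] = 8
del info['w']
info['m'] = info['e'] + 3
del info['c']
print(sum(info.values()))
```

del 'p' → {'e': 5, 'a': 5, 'c': 2}
info['w'] = 8 → {'e': 5, 'a': 5, 'c': 2, 'w': 8}
del 'w' → {'e': 5, 'a': 5, 'c': 2}
info['m'] = info['e']+3 = 8 → {'e': 5, 'a': 5, 'c': 2, 'm': 8}
del 'c' → {'e': 5, 'a': 5, 'm': 8}
sum of values = 18

18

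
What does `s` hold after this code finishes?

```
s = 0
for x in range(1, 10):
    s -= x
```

x=1: s = 0-1 = -1
x=2: s = (-1)-2 = -3
x=3: s = (-3)-3 = -6
x=4: s = (-6)-4 = -10
x=5: s = (-10)-5 = -15
x=6: s = (-15)-6 = -21
x=7: s = (-21)-7 = -28
x=8: s = (-28)-8 = -36
x=9: s = (-36)-9 = -45

-45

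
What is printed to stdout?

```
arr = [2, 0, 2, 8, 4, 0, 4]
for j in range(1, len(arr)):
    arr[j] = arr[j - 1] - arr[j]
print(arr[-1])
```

j=1: arr[1] = 2-0 = 2 → [2, 2, 2, 8, 4, 0, 4]
j=2: arr[2] = 2-2 = 0 → [2, 2, 0, 8, 4, 0, 4]
j=3: arr[3] = 0-8 = -8 → [2, 2, 0, -8, 4, 0, 4]
j=4: arr[4] = (-8)-4 = -12 → [2, 2, 0, -8, -12, 0, 4]
j=5: arr[5] = (-12)-0 = -12 → [2, 2, 0, -8, -12, -12, 4]
j=6: arr[6] = (-12)-4 = -16 → [2, 2, 0, -8, -12, -12, -16]

-16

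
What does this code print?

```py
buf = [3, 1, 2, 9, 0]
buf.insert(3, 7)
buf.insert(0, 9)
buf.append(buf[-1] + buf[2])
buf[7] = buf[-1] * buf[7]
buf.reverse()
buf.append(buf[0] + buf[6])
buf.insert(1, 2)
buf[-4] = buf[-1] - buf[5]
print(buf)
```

[1, 2, 0, 9, 7, 2, 2, 3, 9, 4]

insert 7 at 3 → [3, 1, 2, 7, 9, 0]
insert 9 at 0 → [9, 3, 1, 2, 7, 9, 0]
append buf[-1]+buf[2] = 0+1 = 1 → [9, 3, 1, 2, 7, 9, 0, 1]
buf[7] = buf[-1]*buf[7] = 1*1 = 1 → [9, 3, 1, 2, 7, 9, 0, 1]
reverse → [1, 0, 9, 7, 2, 1, 3, 9]
append buf[0]+buf[6] = 1+3 = 4 → [1, 0, 9, 7, 2, 1, 3, 9, 4]
insert 2 at 1 → [1, 2, 0, 9, 7, 2, 1, 3, 9, 4]
buf[-4] = buf[-1]-buf[5] = 4-2 = 2 → [1, 2, 0, 9, 7, 2, 2, 3, 9, 4]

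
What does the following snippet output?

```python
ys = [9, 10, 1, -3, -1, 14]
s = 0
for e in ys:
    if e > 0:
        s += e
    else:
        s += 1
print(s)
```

e=9: >0, s = 0+9 = 9
e=10: >0, s = 9+10 = 19
e=1: >0, s = 19+1 = 20
e=-3: not >0, s = 20+1 = 21
e=-1: not >0, s = 21+1 = 22
e=14: >0, s = 22+14 = 36

36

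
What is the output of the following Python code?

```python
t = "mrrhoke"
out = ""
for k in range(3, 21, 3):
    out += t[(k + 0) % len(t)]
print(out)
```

herkro

k=3: add t[3]='h' → 'h'
k=6: add t[6]='e' → 'he'
k=9: add t[2]='r' → 'her'
k=12: add t[5]='k' → 'herk'
k=15: add t[1]='r' → 'herkr'
k=18: add t[4]='o' → 'herkro'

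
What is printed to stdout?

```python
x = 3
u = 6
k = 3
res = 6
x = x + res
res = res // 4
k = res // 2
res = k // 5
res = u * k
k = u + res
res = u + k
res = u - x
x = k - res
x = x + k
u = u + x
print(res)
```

x = 3+6 = 9
res = 6//4 = 1
k = 1//2 = 0
res = 0//5 = 0
res = 6*0 = 0
k = 6+0 = 6
res = 6+6 = 12
res = 6-9 = -3
x = 6-(-3) = 9
x = 9+6 = 15
u = 6+15 = 21

-3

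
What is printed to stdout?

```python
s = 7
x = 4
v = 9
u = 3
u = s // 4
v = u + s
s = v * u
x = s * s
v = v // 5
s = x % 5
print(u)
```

1

u = 7//4 = 1
v = 1+7 = 8
s = 8*1 = 8
x = 8*8 = 64
v = 8//5 = 1
s = 64%5 = 4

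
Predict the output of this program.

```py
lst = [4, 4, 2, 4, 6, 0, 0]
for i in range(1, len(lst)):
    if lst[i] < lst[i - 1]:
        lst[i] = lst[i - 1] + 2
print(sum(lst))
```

58

i=1: 4>=4, unchanged → [4, 4, 2, 4, 6, 0, 0]
i=2: 2<4, lst[2] = 4+2 = 6 → [4, 4, 6, 4, 6, 0, 0]
i=3: 4<6, lst[3] = 6+2 = 8 → [4, 4, 6, 8, 6, 0, 0]
i=4: 6<8, lst[4] = 8+2 = 10 → [4, 4, 6, 8, 10, 0, 0]
i=5: 0<10, lst[5] = 10+2 = 12 → [4, 4, 6, 8, 10, 12, 0]
i=6: 0<12, lst[6] = 12+2 = 14 → [4, 4, 6, 8, 10, 12, 14]
sum = 58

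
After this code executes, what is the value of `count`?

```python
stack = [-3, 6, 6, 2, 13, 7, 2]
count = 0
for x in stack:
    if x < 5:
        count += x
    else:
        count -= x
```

x=-3: <5, count = 0+(-3) = -3
x=6: not <5, count = (-3)-6 = -9
x=6: not <5, count = (-9)-6 = -15
x=2: <5, count = (-15)+2 = -13
x=13: not <5, count = (-13)-13 = -26
x=7: not <5, count = (-26)-7 = -33
x=2: <5, count = (-33)+2 = -31

-31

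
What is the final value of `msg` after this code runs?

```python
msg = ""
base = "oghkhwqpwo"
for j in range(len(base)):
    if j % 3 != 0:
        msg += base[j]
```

'ghhwpw'

j=0: skip
j=1: add 'g' → 'g'
j=2: add 'h' → 'gh'
j=3: skip
j=4: add 'h' → 'ghh'
j=5: add 'w' → 'ghhw'
j=6: skip
j=7: add 'p' → 'ghhwp'
j=8: add 'w' → 'ghhwpw'
j=9: skip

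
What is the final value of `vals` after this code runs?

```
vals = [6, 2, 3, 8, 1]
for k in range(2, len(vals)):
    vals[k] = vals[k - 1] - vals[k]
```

k=2: vals[2] = 2-3 = -1 → [6, 2, -1, 8, 1]
k=3: vals[3] = (-1)-8 = -9 → [6, 2, -1, -9, 1]
k=4: vals[4] = (-9)-1 = -10 → [6, 2, -1, -9, -10]

[6, 2, -1, -9, -10]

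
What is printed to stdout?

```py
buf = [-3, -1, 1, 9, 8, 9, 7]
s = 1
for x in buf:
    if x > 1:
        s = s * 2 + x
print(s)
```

145

x=-3: not >1
x=-1: not >1
x=1: not >1
x=9: >1, s = 1*2+9 = 11
x=8: >1, s = 11*2+8 = 30
x=9: >1, s = 30*2+9 = 69
x=7: >1, s = 69*2+7 = 145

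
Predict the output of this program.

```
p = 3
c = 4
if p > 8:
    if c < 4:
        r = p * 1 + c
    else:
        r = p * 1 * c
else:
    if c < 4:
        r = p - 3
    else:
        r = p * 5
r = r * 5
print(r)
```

p=3, c=4
p > 8 is False; c < 4 is False
→ r = p * 5 = 15
r = 15*5 = 75

75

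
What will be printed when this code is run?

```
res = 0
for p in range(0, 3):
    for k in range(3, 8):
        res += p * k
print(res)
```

75

p=0,k=3: res = 0+0 = 0
p=0,k=4: res = 0+0 = 0
p=0,k=5: res = 0+0 = 0
p=0,k=6: res = 0+0 = 0
p=0,k=7: res = 0+0 = 0
p=1,k=3: res = 0+3 = 3
p=1,k=4: res = 3+4 = 7
p=1,k=5: res = 7+5 = 12
p=1,k=6: res = 12+6 = 18
p=1,k=7: res = 18+7 = 25
p=2,k=3: res = 25+6 = 31
p=2,k=4: res = 31+8 = 39
p=2,k=5: res = 39+10 = 49
p=2,k=6: res = 49+12 = 61
p=2,k=7: res = 61+14 = 75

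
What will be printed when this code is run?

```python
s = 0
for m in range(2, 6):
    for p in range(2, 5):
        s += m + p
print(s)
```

78

m=2,p=2: s = 0+4 = 4
m=2,p=3: s = 4+5 = 9
m=2,p=4: s = 9+6 = 15
m=3,p=2: s = 15+5 = 20
m=3,p=3: s = 20+6 = 26
m=3,p=4: s = 26+7 = 33
m=4,p=2: s = 33+6 = 39
m=4,p=3: s = 39+7 = 46
m=4,p=4: s = 46+8 = 54
m=5,p=2: s = 54+7 = 61
m=5,p=3: s = 61+8 = 69
m=5,p=4: s = 69+9 = 78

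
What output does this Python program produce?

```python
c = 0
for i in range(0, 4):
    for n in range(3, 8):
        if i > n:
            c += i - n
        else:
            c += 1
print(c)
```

20

i=0,n=3: not 0>3, c = 0+1 = 1
i=0,n=4: not 0>4, c = 1+1 = 2
i=0,n=5: not 0>5, c = 2+1 = 3
i=0,n=6: not 0>6, c = 3+1 = 4
i=0,n=7: not 0>7, c = 4+1 = 5
i=1,n=3: not 1>3, c = 5+1 = 6
i=1,n=4: not 1>4, c = 6+1 = 7
i=1,n=5: not 1>5, c = 7+1 = 8
i=1,n=6: not 1>6, c = 8+1 = 9
i=1,n=7: not 1>7, c = 9+1 = 10
i=2,n=3: not 2>3, c = 10+1 = 11
i=2,n=4: not 2>4, c = 11+1 = 12
i=2,n=5: not 2>5, c = 12+1 = 13
i=2,n=6: not 2>6, c = 13+1 = 14
i=2,n=7: not 2>7, c = 14+1 = 15
i=3,n=3: not 3>3, c = 15+1 = 16
i=3,n=4: not 3>4, c = 16+1 = 17
i=3,n=5: not 3>5, c = 17+1 = 18
i=3,n=6: not 3>6, c = 18+1 = 19
i=3,n=7: not 3>7, c = 19+1 = 20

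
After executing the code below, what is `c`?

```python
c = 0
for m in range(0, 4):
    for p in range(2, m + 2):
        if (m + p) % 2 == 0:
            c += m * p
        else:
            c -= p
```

2

m=1,p=2: odd sum, c = 0-2 = -2
m=2,p=2: even sum, c = (-2)+4 = 2
m=2,p=3: odd sum, c = 2-3 = -1
m=3,p=2: odd sum, c = (-1)-2 = -3
m=3,p=3: even sum, c = (-3)+9 = 6
m=3,p=4: odd sum, c = 6-4 = 2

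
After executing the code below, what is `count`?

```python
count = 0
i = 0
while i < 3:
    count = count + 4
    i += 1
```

i=0: count = 0+4 = 4
i=1: count = 4+4 = 8
i=2: count = 8+4 = 12

12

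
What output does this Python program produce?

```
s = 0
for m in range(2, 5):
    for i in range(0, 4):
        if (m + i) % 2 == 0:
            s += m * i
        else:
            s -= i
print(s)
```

m=2,i=0: even sum, s = 0+0 = 0
m=2,i=1: odd sum, s = 0-1 = -1
m=2,i=2: even sum, s = (-1)+4 = 3
m=2,i=3: odd sum, s = 3-3 = 0
m=3,i=0: odd sum, s = 0-0 = 0
m=3,i=1: even sum, s = 0+3 = 3
m=3,i=2: odd sum, s = 3-2 = 1
m=3,i=3: even sum, s = 1+9 = 10
m=4,i=0: even sum, s = 10+0 = 10
m=4,i=1: odd sum, s = 10-1 = 9
m=4,i=2: even sum, s = 9+8 = 17
m=4,i=3: odd sum, s = 17-3 = 14

14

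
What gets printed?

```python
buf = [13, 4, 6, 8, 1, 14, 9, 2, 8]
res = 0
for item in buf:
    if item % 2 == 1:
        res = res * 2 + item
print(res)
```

63

item=13: odd, res = 0*2+13 = 13
item=4: not odd
item=6: not odd
item=8: not odd
item=1: odd, res = 13*2+1 = 27
item=14: not odd
item=9: odd, res = 27*2+9 = 63
item=2: not odd
item=8: not odd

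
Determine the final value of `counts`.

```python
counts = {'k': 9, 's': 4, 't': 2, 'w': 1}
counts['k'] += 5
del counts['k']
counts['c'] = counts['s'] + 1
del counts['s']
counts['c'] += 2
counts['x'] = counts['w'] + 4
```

counts['k'] = 9+5 = 14 → {'k': 14, 's': 4, 't': 2, 'w': 1}
del 'k' → {'s': 4, 't': 2, 'w': 1}
counts['c'] = counts['s']+1 = 5 → {'s': 4, 't': 2, 'w': 1, 'c': 5}
del 's' → {'t': 2, 'w': 1, 'c': 5}
counts['c'] = 5+2 = 7 → {'t': 2, 'w': 1, 'c': 7}
counts['x'] = counts['w']+4 = 5 → {'t': 2, 'w': 1, 'c': 7, 'x': 5}

{'t': 2, 'w': 1, 'c': 7, 'x': 5}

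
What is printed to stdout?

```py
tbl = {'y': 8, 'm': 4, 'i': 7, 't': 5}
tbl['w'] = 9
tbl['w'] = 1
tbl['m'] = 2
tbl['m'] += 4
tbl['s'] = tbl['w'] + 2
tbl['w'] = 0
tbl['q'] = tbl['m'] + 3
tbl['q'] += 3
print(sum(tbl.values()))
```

tbl['w'] = 9 → {'y': 8, 'm': 4, 'i': 7, 't': 5, 'w': 9}
tbl['w'] = 1 → {'y': 8, 'm': 4, 'i': 7, 't': 5, 'w': 1}
tbl['m'] = 2 → {'y': 8, 'm': 2, 'i': 7, 't': 5, 'w': 1}
tbl['m'] = 2+4 = 6 → {'y': 8, 'm': 6, 'i': 7, 't': 5, 'w': 1}
tbl['s'] = tbl['w']+2 = 3 → {'y': 8, 'm': 6, 'i': 7, 't': 5, 'w': 1, 's': 3}
tbl['w'] = 0 → {'y': 8, 'm': 6, 'i': 7, 't': 5, 'w': 0, 's': 3}
tbl['q'] = tbl['m']+3 = 9 → {'y': 8, 'm': 6, 'i': 7, 't': 5, 'w': 0, 's': 3, 'q': 9}
tbl['q'] = 9+3 = 12 → {'y': 8, 'm': 6, 'i': 7, 't': 5, 'w': 0, 's': 3, 'q': 12}
sum of values = 41

41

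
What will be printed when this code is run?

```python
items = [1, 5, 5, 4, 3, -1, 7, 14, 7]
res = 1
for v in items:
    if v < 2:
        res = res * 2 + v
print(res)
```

v=1: <2, res = 1*2+1 = 3
v=5: not <2
v=5: not <2
v=4: not <2
v=3: not <2
v=-1: <2, res = 3*2+(-1) = 5
v=7: not <2
v=14: not <2
v=7: not <2

5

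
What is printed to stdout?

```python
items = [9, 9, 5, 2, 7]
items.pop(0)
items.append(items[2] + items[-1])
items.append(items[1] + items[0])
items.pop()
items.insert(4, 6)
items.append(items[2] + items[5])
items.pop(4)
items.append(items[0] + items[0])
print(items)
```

[9, 5, 2, 7, 9, 11, 18]

pop(0) removes 9 → [9, 5, 2, 7]
append items[2]+items[-1] = 2+7 = 9 → [9, 5, 2, 7, 9]
append items[1]+items[0] = 5+9 = 14 → [9, 5, 2, 7, 9, 14]
pop() removes 14 → [9, 5, 2, 7, 9]
insert 6 at 4 → [9, 5, 2, 7, 6, 9]
append items[2]+items[5] = 2+9 = 11 → [9, 5, 2, 7, 6, 9, 11]
pop(4) removes 6 → [9, 5, 2, 7, 9, 11]
append items[0]+items[0] = 9+9 = 18 → [9, 5, 2, 7, 9, 11, 18]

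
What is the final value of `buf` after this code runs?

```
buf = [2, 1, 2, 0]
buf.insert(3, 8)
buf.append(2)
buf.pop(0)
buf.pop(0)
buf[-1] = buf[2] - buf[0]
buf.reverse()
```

insert 8 at 3 → [2, 1, 2, 8, 0]
append 2 → [2, 1, 2, 8, 0, 2]
pop(0) removes 2 → [1, 2, 8, 0, 2]
pop(0) removes 1 → [2, 8, 0, 2]
buf[-1] = buf[2]-buf[0] = 0-2 = -2 → [2, 8, 0, -2]
reverse → [-2, 0, 8, 2]

[-2, 0, 8, 2]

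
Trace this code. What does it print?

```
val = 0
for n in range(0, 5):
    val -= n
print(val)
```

-10

n=0: val = 0-0 = 0
n=1: val = 0-1 = -1
n=2: val = (-1)-2 = -3
n=3: val = (-3)-3 = -6
n=4: val = (-6)-4 = -10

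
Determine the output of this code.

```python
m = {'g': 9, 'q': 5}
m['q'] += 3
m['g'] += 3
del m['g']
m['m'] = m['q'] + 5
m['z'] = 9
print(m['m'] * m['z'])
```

117

m['q'] = 5+3 = 8 → {'g': 9, 'q': 8}
m['g'] = 9+3 = 12 → {'g': 12, 'q': 8}
del 'g' → {'q': 8}
m['m'] = m['q']+5 = 13 → {'q': 8, 'm': 13}
m['z'] = 9 → {'q': 8, 'm': 13, 'z': 9}
m['m']*m['z'] = 13*9 = 117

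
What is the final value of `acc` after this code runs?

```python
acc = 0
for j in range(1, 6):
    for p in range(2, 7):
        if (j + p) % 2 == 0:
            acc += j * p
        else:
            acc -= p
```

j=1,p=2: odd sum, acc = 0-2 = -2
j=1,p=3: even sum, acc = (-2)+3 = 1
j=1,p=4: odd sum, acc = 1-4 = -3
j=1,p=5: even sum, acc = (-3)+5 = 2
j=1,p=6: odd sum, acc = 2-6 = -4
j=2,p=2: even sum, acc = (-4)+4 = 0
j=2,p=3: odd sum, acc = 0-3 = -3
j=2,p=4: even sum, acc = (-3)+8 = 5
j=2,p=5: odd sum, acc = 5-5 = 0
j=2,p=6: even sum, acc = 0+12 = 12
j=3,p=2: odd sum, acc = 12-2 = 10
j=3,p=3: even sum, acc = 10+9 = 19
j=3,p=4: odd sum, acc = 19-4 = 15
j=3,p=5: even sum, acc = 15+15 = 30
j=3,p=6: odd sum, acc = 30-6 = 24
j=4,p=2: even sum, acc = 24+8 = 32
j=4,p=3: odd sum, acc = 32-3 = 29
j=4,p=4: even sum, acc = 29+16 = 45
j=4,p=5: odd sum, acc = 45-5 = 40
j=4,p=6: even sum, acc = 40+24 = 64
j=5,p=2: odd sum, acc = 64-2 = 62
j=5,p=3: even sum, acc = 62+15 = 77
j=5,p=4: odd sum, acc = 77-4 = 73
j=5,p=5: even sum, acc = 73+25 = 98
j=5,p=6: odd sum, acc = 98-6 = 92

92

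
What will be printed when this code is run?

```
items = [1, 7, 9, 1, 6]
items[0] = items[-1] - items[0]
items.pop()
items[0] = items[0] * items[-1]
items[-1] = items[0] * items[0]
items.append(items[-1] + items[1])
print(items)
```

items[0] = items[-1]-items[0] = 6-1 = 5 → [5, 7, 9, 1, 6]
pop() removes 6 → [5, 7, 9, 1]
items[0] = items[0]*items[-1] = 5*1 = 5 → [5, 7, 9, 1]
items[-1] = items[0]*items[0] = 5*5 = 25 → [5, 7, 9, 25]
append items[-1]+items[1] = 25+7 = 32 → [5, 7, 9, 25, 32]

[5, 7, 9, 25, 32]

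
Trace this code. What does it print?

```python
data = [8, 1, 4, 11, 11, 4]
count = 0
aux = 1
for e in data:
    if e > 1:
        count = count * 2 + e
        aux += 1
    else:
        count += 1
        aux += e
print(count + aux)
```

253

e=8: >1, count = 0*2+8 = 8; aux=2
e=1: not >1, count = 8+1 = 9; aux=3
e=4: >1, count = 9*2+4 = 22; aux=4
e=11: >1, count = 22*2+11 = 55; aux=5
e=11: >1, count = 55*2+11 = 121; aux=6
e=4: >1, count = 121*2+4 = 246; aux=7
count+aux = 246+7 = 253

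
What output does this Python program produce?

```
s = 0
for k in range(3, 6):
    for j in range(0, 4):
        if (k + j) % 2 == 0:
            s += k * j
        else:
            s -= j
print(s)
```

32

k=3,j=0: odd sum, s = 0-0 = 0
k=3,j=1: even sum, s = 0+3 = 3
k=3,j=2: odd sum, s = 3-2 = 1
k=3,j=3: even sum, s = 1+9 = 10
k=4,j=0: even sum, s = 10+0 = 10
k=4,j=1: odd sum, s = 10-1 = 9
k=4,j=2: even sum, s = 9+8 = 17
k=4,j=3: odd sum, s = 17-3 = 14
k=5,j=0: odd sum, s = 14-0 = 14
k=5,j=1: even sum, s = 14+5 = 19
k=5,j=2: odd sum, s = 19-2 = 17
k=5,j=3: even sum, s = 17+15 = 32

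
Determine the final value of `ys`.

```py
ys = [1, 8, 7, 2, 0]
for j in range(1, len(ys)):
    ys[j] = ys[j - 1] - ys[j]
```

j=1: ys[1] = 1-8 = -7 → [1, -7, 7, 2, 0]
j=2: ys[2] = (-7)-7 = -14 → [1, -7, -14, 2, 0]
j=3: ys[3] = (-14)-2 = -16 → [1, -7, -14, -16, 0]
j=4: ys[4] = (-16)-0 = -16 → [1, -7, -14, -16, -16]

[1, -7, -14, -16, -16]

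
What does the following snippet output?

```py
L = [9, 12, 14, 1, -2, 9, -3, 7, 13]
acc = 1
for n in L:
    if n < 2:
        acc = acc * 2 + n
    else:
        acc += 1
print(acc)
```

33

n=9: not <2, acc = 1+1 = 2
n=12: not <2, acc = 2+1 = 3
n=14: not <2, acc = 3+1 = 4
n=1: <2, acc = 4*2+1 = 9
n=-2: <2, acc = 9*2+(-2) = 16
n=9: not <2, acc = 16+1 = 17
n=-3: <2, acc = 17*2+(-3) = 31
n=7: not <2, acc = 31+1 = 32
n=13: not <2, acc = 32+1 = 33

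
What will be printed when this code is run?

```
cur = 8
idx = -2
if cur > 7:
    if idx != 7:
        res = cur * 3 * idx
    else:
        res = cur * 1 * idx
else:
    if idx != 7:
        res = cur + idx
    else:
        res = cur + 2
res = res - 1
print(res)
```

cur=8, idx=-2
cur > 7 is True; idx != 7 is True
→ res = cur * 3 * idx = -48
res = (-48)-1 = -49

-49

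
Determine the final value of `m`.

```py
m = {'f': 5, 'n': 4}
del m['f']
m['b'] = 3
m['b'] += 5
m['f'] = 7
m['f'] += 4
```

del 'f' → {'n': 4}
m['b'] = 3 → {'n': 4, 'b': 3}
m['b'] = 3+5 = 8 → {'n': 4, 'b': 8}
m['f'] = 7 → {'n': 4, 'b': 8, 'f': 7}
m['f'] = 7+4 = 11 → {'n': 4, 'b': 8, 'f': 11}

{'n': 4, 'b': 8, 'f': 11}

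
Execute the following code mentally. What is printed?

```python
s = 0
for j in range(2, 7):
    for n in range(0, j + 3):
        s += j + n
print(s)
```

j=2,n=0: s = 0+2 = 2
j=2,n=1: s = 2+3 = 5
j=2,n=2: s = 5+4 = 9
j=2,n=3: s = 9+5 = 14
j=2,n=4: s = 14+6 = 20
j=3,n=0: s = 20+3 = 23
j=3,n=1: s = 23+4 = 27
j=3,n=2: s = 27+5 = 32
j=3,n=3: s = 32+6 = 38
j=3,n=4: s = 38+7 = 45
j=3,n=5: s = 45+8 = 53
j=4,n=0: s = 53+4 = 57
j=4,n=1: s = 57+5 = 62
j=4,n=2: s = 62+6 = 68
j=4,n=3: s = 68+7 = 75
j=4,n=4: s = 75+8 = 83
j=4,n=5: s = 83+9 = 92
j=4,n=6: s = 92+10 = 102
j=5,n=0: s = 102+5 = 107
j=5,n=1: s = 107+6 = 113
j=5,n=2: s = 113+7 = 120
j=5,n=3: s = 120+8 = 128
j=5,n=4: s = 128+9 = 137
j=5,n=5: s = 137+10 = 147
j=5,n=6: s = 147+11 = 158
j=5,n=7: s = 158+12 = 170
j=6,n=0: s = 170+6 = 176
j=6,n=1: s = 176+7 = 183
j=6,n=2: s = 183+8 = 191
j=6,n=3: s = 191+9 = 200
j=6,n=4: s = 200+10 = 210
j=6,n=5: s = 210+11 = 221
j=6,n=6: s = 221+12 = 233
j=6,n=7: s = 233+13 = 246
j=6,n=8: s = 246+14 = 260

260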